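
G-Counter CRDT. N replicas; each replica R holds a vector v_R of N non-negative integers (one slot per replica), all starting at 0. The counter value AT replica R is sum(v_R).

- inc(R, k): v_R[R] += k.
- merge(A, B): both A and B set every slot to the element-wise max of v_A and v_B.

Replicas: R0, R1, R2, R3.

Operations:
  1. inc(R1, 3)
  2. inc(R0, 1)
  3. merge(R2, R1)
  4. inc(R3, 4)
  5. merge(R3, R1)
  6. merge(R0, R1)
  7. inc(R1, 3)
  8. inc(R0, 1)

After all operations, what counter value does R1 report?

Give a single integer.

Op 1: inc R1 by 3 -> R1=(0,3,0,0) value=3
Op 2: inc R0 by 1 -> R0=(1,0,0,0) value=1
Op 3: merge R2<->R1 -> R2=(0,3,0,0) R1=(0,3,0,0)
Op 4: inc R3 by 4 -> R3=(0,0,0,4) value=4
Op 5: merge R3<->R1 -> R3=(0,3,0,4) R1=(0,3,0,4)
Op 6: merge R0<->R1 -> R0=(1,3,0,4) R1=(1,3,0,4)
Op 7: inc R1 by 3 -> R1=(1,6,0,4) value=11
Op 8: inc R0 by 1 -> R0=(2,3,0,4) value=9

Answer: 11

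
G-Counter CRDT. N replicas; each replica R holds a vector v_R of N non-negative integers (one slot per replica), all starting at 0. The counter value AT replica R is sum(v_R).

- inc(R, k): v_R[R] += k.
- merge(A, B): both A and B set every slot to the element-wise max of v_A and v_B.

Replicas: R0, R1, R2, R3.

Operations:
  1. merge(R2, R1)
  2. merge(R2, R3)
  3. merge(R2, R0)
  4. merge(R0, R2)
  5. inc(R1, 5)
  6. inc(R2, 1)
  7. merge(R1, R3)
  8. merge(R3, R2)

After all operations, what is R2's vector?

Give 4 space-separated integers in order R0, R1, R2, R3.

Answer: 0 5 1 0

Derivation:
Op 1: merge R2<->R1 -> R2=(0,0,0,0) R1=(0,0,0,0)
Op 2: merge R2<->R3 -> R2=(0,0,0,0) R3=(0,0,0,0)
Op 3: merge R2<->R0 -> R2=(0,0,0,0) R0=(0,0,0,0)
Op 4: merge R0<->R2 -> R0=(0,0,0,0) R2=(0,0,0,0)
Op 5: inc R1 by 5 -> R1=(0,5,0,0) value=5
Op 6: inc R2 by 1 -> R2=(0,0,1,0) value=1
Op 7: merge R1<->R3 -> R1=(0,5,0,0) R3=(0,5,0,0)
Op 8: merge R3<->R2 -> R3=(0,5,1,0) R2=(0,5,1,0)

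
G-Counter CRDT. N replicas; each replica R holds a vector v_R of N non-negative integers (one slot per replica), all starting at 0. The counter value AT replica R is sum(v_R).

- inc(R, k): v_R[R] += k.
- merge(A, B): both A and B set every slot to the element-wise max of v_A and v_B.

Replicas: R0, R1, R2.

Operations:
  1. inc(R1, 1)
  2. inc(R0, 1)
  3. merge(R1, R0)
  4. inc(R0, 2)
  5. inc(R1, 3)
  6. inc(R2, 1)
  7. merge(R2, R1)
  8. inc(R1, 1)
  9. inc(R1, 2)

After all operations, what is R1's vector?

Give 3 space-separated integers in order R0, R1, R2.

Op 1: inc R1 by 1 -> R1=(0,1,0) value=1
Op 2: inc R0 by 1 -> R0=(1,0,0) value=1
Op 3: merge R1<->R0 -> R1=(1,1,0) R0=(1,1,0)
Op 4: inc R0 by 2 -> R0=(3,1,0) value=4
Op 5: inc R1 by 3 -> R1=(1,4,0) value=5
Op 6: inc R2 by 1 -> R2=(0,0,1) value=1
Op 7: merge R2<->R1 -> R2=(1,4,1) R1=(1,4,1)
Op 8: inc R1 by 1 -> R1=(1,5,1) value=7
Op 9: inc R1 by 2 -> R1=(1,7,1) value=9

Answer: 1 7 1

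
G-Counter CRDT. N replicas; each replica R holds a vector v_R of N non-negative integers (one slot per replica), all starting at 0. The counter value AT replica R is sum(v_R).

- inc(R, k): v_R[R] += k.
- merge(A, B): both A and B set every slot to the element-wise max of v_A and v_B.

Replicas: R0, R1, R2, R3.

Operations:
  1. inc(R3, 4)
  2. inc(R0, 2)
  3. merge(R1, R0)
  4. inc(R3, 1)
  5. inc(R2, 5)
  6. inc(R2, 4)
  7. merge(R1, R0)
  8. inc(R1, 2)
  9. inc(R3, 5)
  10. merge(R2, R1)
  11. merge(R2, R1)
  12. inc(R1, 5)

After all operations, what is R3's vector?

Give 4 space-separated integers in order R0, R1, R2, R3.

Op 1: inc R3 by 4 -> R3=(0,0,0,4) value=4
Op 2: inc R0 by 2 -> R0=(2,0,0,0) value=2
Op 3: merge R1<->R0 -> R1=(2,0,0,0) R0=(2,0,0,0)
Op 4: inc R3 by 1 -> R3=(0,0,0,5) value=5
Op 5: inc R2 by 5 -> R2=(0,0,5,0) value=5
Op 6: inc R2 by 4 -> R2=(0,0,9,0) value=9
Op 7: merge R1<->R0 -> R1=(2,0,0,0) R0=(2,0,0,0)
Op 8: inc R1 by 2 -> R1=(2,2,0,0) value=4
Op 9: inc R3 by 5 -> R3=(0,0,0,10) value=10
Op 10: merge R2<->R1 -> R2=(2,2,9,0) R1=(2,2,9,0)
Op 11: merge R2<->R1 -> R2=(2,2,9,0) R1=(2,2,9,0)
Op 12: inc R1 by 5 -> R1=(2,7,9,0) value=18

Answer: 0 0 0 10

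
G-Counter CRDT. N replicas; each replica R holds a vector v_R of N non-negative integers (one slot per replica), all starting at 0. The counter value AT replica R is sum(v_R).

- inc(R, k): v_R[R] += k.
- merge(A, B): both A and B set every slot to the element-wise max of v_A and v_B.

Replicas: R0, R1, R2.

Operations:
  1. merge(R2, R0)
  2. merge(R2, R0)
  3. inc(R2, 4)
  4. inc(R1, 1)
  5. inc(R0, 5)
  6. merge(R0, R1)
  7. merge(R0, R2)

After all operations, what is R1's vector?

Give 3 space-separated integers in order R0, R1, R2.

Answer: 5 1 0

Derivation:
Op 1: merge R2<->R0 -> R2=(0,0,0) R0=(0,0,0)
Op 2: merge R2<->R0 -> R2=(0,0,0) R0=(0,0,0)
Op 3: inc R2 by 4 -> R2=(0,0,4) value=4
Op 4: inc R1 by 1 -> R1=(0,1,0) value=1
Op 5: inc R0 by 5 -> R0=(5,0,0) value=5
Op 6: merge R0<->R1 -> R0=(5,1,0) R1=(5,1,0)
Op 7: merge R0<->R2 -> R0=(5,1,4) R2=(5,1,4)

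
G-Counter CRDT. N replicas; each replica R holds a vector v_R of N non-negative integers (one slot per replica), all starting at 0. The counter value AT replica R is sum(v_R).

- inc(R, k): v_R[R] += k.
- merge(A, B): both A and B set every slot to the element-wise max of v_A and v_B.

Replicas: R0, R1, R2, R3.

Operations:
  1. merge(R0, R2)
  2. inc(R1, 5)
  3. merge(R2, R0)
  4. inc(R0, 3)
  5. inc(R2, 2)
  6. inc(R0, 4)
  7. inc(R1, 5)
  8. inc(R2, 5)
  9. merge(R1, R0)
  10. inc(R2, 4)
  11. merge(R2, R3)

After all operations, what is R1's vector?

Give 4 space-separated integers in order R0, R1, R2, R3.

Answer: 7 10 0 0

Derivation:
Op 1: merge R0<->R2 -> R0=(0,0,0,0) R2=(0,0,0,0)
Op 2: inc R1 by 5 -> R1=(0,5,0,0) value=5
Op 3: merge R2<->R0 -> R2=(0,0,0,0) R0=(0,0,0,0)
Op 4: inc R0 by 3 -> R0=(3,0,0,0) value=3
Op 5: inc R2 by 2 -> R2=(0,0,2,0) value=2
Op 6: inc R0 by 4 -> R0=(7,0,0,0) value=7
Op 7: inc R1 by 5 -> R1=(0,10,0,0) value=10
Op 8: inc R2 by 5 -> R2=(0,0,7,0) value=7
Op 9: merge R1<->R0 -> R1=(7,10,0,0) R0=(7,10,0,0)
Op 10: inc R2 by 4 -> R2=(0,0,11,0) value=11
Op 11: merge R2<->R3 -> R2=(0,0,11,0) R3=(0,0,11,0)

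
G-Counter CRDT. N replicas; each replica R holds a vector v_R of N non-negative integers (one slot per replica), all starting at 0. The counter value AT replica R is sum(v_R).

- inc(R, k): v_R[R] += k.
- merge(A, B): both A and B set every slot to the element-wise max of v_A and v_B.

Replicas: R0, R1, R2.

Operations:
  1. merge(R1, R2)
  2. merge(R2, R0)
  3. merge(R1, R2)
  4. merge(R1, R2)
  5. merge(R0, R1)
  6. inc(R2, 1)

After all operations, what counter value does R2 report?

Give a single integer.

Op 1: merge R1<->R2 -> R1=(0,0,0) R2=(0,0,0)
Op 2: merge R2<->R0 -> R2=(0,0,0) R0=(0,0,0)
Op 3: merge R1<->R2 -> R1=(0,0,0) R2=(0,0,0)
Op 4: merge R1<->R2 -> R1=(0,0,0) R2=(0,0,0)
Op 5: merge R0<->R1 -> R0=(0,0,0) R1=(0,0,0)
Op 6: inc R2 by 1 -> R2=(0,0,1) value=1

Answer: 1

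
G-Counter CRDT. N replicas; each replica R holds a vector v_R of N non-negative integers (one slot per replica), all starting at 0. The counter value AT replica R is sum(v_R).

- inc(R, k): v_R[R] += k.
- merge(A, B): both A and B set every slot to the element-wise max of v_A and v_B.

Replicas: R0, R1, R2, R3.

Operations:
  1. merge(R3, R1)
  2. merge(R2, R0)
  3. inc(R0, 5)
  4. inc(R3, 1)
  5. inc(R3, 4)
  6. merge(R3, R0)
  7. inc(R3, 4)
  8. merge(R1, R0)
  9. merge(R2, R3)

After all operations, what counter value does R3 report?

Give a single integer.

Answer: 14

Derivation:
Op 1: merge R3<->R1 -> R3=(0,0,0,0) R1=(0,0,0,0)
Op 2: merge R2<->R0 -> R2=(0,0,0,0) R0=(0,0,0,0)
Op 3: inc R0 by 5 -> R0=(5,0,0,0) value=5
Op 4: inc R3 by 1 -> R3=(0,0,0,1) value=1
Op 5: inc R3 by 4 -> R3=(0,0,0,5) value=5
Op 6: merge R3<->R0 -> R3=(5,0,0,5) R0=(5,0,0,5)
Op 7: inc R3 by 4 -> R3=(5,0,0,9) value=14
Op 8: merge R1<->R0 -> R1=(5,0,0,5) R0=(5,0,0,5)
Op 9: merge R2<->R3 -> R2=(5,0,0,9) R3=(5,0,0,9)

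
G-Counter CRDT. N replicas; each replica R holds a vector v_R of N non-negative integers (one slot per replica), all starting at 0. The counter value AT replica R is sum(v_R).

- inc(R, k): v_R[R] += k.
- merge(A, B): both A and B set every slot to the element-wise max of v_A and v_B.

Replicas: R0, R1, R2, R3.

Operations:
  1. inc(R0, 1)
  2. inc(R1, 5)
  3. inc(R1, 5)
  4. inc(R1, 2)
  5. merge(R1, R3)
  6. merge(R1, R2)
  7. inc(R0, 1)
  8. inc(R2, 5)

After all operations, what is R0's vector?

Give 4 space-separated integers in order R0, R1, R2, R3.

Op 1: inc R0 by 1 -> R0=(1,0,0,0) value=1
Op 2: inc R1 by 5 -> R1=(0,5,0,0) value=5
Op 3: inc R1 by 5 -> R1=(0,10,0,0) value=10
Op 4: inc R1 by 2 -> R1=(0,12,0,0) value=12
Op 5: merge R1<->R3 -> R1=(0,12,0,0) R3=(0,12,0,0)
Op 6: merge R1<->R2 -> R1=(0,12,0,0) R2=(0,12,0,0)
Op 7: inc R0 by 1 -> R0=(2,0,0,0) value=2
Op 8: inc R2 by 5 -> R2=(0,12,5,0) value=17

Answer: 2 0 0 0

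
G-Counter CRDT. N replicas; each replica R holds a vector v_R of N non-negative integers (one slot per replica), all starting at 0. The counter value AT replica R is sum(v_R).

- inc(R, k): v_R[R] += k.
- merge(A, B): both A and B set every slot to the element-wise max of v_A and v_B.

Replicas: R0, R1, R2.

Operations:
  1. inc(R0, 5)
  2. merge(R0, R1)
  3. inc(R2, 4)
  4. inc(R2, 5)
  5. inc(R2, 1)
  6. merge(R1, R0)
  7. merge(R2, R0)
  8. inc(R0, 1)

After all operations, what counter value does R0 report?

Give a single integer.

Op 1: inc R0 by 5 -> R0=(5,0,0) value=5
Op 2: merge R0<->R1 -> R0=(5,0,0) R1=(5,0,0)
Op 3: inc R2 by 4 -> R2=(0,0,4) value=4
Op 4: inc R2 by 5 -> R2=(0,0,9) value=9
Op 5: inc R2 by 1 -> R2=(0,0,10) value=10
Op 6: merge R1<->R0 -> R1=(5,0,0) R0=(5,0,0)
Op 7: merge R2<->R0 -> R2=(5,0,10) R0=(5,0,10)
Op 8: inc R0 by 1 -> R0=(6,0,10) value=16

Answer: 16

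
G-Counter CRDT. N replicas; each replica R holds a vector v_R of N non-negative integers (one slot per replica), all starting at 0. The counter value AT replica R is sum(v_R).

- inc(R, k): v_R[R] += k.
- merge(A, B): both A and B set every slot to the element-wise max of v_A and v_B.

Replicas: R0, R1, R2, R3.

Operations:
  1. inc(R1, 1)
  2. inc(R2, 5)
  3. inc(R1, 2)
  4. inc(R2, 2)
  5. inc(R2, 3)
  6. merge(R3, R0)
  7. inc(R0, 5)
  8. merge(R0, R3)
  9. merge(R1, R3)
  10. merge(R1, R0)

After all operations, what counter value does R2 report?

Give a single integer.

Answer: 10

Derivation:
Op 1: inc R1 by 1 -> R1=(0,1,0,0) value=1
Op 2: inc R2 by 5 -> R2=(0,0,5,0) value=5
Op 3: inc R1 by 2 -> R1=(0,3,0,0) value=3
Op 4: inc R2 by 2 -> R2=(0,0,7,0) value=7
Op 5: inc R2 by 3 -> R2=(0,0,10,0) value=10
Op 6: merge R3<->R0 -> R3=(0,0,0,0) R0=(0,0,0,0)
Op 7: inc R0 by 5 -> R0=(5,0,0,0) value=5
Op 8: merge R0<->R3 -> R0=(5,0,0,0) R3=(5,0,0,0)
Op 9: merge R1<->R3 -> R1=(5,3,0,0) R3=(5,3,0,0)
Op 10: merge R1<->R0 -> R1=(5,3,0,0) R0=(5,3,0,0)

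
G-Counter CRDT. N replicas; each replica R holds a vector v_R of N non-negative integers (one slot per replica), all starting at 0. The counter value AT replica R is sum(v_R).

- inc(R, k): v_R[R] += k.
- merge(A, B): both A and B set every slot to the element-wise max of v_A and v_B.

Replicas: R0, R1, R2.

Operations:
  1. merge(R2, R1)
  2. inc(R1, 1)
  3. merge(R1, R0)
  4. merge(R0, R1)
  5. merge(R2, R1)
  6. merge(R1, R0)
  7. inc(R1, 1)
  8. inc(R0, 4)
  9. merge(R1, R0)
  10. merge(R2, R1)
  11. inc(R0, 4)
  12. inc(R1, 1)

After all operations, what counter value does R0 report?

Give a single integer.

Answer: 10

Derivation:
Op 1: merge R2<->R1 -> R2=(0,0,0) R1=(0,0,0)
Op 2: inc R1 by 1 -> R1=(0,1,0) value=1
Op 3: merge R1<->R0 -> R1=(0,1,0) R0=(0,1,0)
Op 4: merge R0<->R1 -> R0=(0,1,0) R1=(0,1,0)
Op 5: merge R2<->R1 -> R2=(0,1,0) R1=(0,1,0)
Op 6: merge R1<->R0 -> R1=(0,1,0) R0=(0,1,0)
Op 7: inc R1 by 1 -> R1=(0,2,0) value=2
Op 8: inc R0 by 4 -> R0=(4,1,0) value=5
Op 9: merge R1<->R0 -> R1=(4,2,0) R0=(4,2,0)
Op 10: merge R2<->R1 -> R2=(4,2,0) R1=(4,2,0)
Op 11: inc R0 by 4 -> R0=(8,2,0) value=10
Op 12: inc R1 by 1 -> R1=(4,3,0) value=7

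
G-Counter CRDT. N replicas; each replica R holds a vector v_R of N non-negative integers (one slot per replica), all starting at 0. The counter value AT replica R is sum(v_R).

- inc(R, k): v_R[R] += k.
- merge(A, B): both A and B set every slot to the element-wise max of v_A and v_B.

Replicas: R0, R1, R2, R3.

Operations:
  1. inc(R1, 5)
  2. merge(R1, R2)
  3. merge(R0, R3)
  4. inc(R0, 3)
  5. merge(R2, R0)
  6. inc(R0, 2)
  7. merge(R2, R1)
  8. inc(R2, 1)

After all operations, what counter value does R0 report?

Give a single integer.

Answer: 10

Derivation:
Op 1: inc R1 by 5 -> R1=(0,5,0,0) value=5
Op 2: merge R1<->R2 -> R1=(0,5,0,0) R2=(0,5,0,0)
Op 3: merge R0<->R3 -> R0=(0,0,0,0) R3=(0,0,0,0)
Op 4: inc R0 by 3 -> R0=(3,0,0,0) value=3
Op 5: merge R2<->R0 -> R2=(3,5,0,0) R0=(3,5,0,0)
Op 6: inc R0 by 2 -> R0=(5,5,0,0) value=10
Op 7: merge R2<->R1 -> R2=(3,5,0,0) R1=(3,5,0,0)
Op 8: inc R2 by 1 -> R2=(3,5,1,0) value=9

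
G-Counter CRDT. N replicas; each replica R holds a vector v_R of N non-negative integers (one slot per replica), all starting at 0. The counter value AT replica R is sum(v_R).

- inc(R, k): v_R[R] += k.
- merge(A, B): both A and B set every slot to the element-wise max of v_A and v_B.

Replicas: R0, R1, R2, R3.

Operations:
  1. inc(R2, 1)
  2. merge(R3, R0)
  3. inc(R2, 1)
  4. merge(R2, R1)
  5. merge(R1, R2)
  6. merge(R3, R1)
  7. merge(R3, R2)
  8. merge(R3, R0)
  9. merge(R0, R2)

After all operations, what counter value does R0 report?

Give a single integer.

Answer: 2

Derivation:
Op 1: inc R2 by 1 -> R2=(0,0,1,0) value=1
Op 2: merge R3<->R0 -> R3=(0,0,0,0) R0=(0,0,0,0)
Op 3: inc R2 by 1 -> R2=(0,0,2,0) value=2
Op 4: merge R2<->R1 -> R2=(0,0,2,0) R1=(0,0,2,0)
Op 5: merge R1<->R2 -> R1=(0,0,2,0) R2=(0,0,2,0)
Op 6: merge R3<->R1 -> R3=(0,0,2,0) R1=(0,0,2,0)
Op 7: merge R3<->R2 -> R3=(0,0,2,0) R2=(0,0,2,0)
Op 8: merge R3<->R0 -> R3=(0,0,2,0) R0=(0,0,2,0)
Op 9: merge R0<->R2 -> R0=(0,0,2,0) R2=(0,0,2,0)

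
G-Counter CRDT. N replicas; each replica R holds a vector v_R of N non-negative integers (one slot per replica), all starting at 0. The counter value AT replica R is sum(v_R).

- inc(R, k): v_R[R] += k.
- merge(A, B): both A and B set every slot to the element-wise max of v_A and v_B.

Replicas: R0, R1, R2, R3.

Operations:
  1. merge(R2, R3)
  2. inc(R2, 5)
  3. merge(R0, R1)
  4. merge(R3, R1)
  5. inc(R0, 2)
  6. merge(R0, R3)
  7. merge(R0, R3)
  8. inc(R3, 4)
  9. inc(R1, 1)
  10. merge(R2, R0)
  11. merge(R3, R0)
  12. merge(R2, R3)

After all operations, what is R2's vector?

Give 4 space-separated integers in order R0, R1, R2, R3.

Op 1: merge R2<->R3 -> R2=(0,0,0,0) R3=(0,0,0,0)
Op 2: inc R2 by 5 -> R2=(0,0,5,0) value=5
Op 3: merge R0<->R1 -> R0=(0,0,0,0) R1=(0,0,0,0)
Op 4: merge R3<->R1 -> R3=(0,0,0,0) R1=(0,0,0,0)
Op 5: inc R0 by 2 -> R0=(2,0,0,0) value=2
Op 6: merge R0<->R3 -> R0=(2,0,0,0) R3=(2,0,0,0)
Op 7: merge R0<->R3 -> R0=(2,0,0,0) R3=(2,0,0,0)
Op 8: inc R3 by 4 -> R3=(2,0,0,4) value=6
Op 9: inc R1 by 1 -> R1=(0,1,0,0) value=1
Op 10: merge R2<->R0 -> R2=(2,0,5,0) R0=(2,0,5,0)
Op 11: merge R3<->R0 -> R3=(2,0,5,4) R0=(2,0,5,4)
Op 12: merge R2<->R3 -> R2=(2,0,5,4) R3=(2,0,5,4)

Answer: 2 0 5 4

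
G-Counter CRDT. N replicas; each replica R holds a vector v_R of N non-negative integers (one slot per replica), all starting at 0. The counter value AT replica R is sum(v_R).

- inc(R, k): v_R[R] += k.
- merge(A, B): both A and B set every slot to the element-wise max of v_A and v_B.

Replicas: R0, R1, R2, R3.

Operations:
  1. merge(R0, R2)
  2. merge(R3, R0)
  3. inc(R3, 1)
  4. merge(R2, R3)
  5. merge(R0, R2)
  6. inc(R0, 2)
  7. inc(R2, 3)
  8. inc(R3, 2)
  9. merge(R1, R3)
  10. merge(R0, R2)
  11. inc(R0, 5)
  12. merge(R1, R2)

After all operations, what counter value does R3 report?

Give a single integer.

Answer: 3

Derivation:
Op 1: merge R0<->R2 -> R0=(0,0,0,0) R2=(0,0,0,0)
Op 2: merge R3<->R0 -> R3=(0,0,0,0) R0=(0,0,0,0)
Op 3: inc R3 by 1 -> R3=(0,0,0,1) value=1
Op 4: merge R2<->R3 -> R2=(0,0,0,1) R3=(0,0,0,1)
Op 5: merge R0<->R2 -> R0=(0,0,0,1) R2=(0,0,0,1)
Op 6: inc R0 by 2 -> R0=(2,0,0,1) value=3
Op 7: inc R2 by 3 -> R2=(0,0,3,1) value=4
Op 8: inc R3 by 2 -> R3=(0,0,0,3) value=3
Op 9: merge R1<->R3 -> R1=(0,0,0,3) R3=(0,0,0,3)
Op 10: merge R0<->R2 -> R0=(2,0,3,1) R2=(2,0,3,1)
Op 11: inc R0 by 5 -> R0=(7,0,3,1) value=11
Op 12: merge R1<->R2 -> R1=(2,0,3,3) R2=(2,0,3,3)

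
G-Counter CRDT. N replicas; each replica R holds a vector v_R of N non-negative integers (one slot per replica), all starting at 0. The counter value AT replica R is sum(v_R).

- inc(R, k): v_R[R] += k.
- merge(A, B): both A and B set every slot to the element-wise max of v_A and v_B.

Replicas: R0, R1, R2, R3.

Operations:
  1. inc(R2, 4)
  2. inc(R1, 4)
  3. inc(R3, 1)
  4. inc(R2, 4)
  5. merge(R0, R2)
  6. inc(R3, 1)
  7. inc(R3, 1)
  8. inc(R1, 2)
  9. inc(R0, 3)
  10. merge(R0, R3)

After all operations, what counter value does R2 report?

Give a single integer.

Answer: 8

Derivation:
Op 1: inc R2 by 4 -> R2=(0,0,4,0) value=4
Op 2: inc R1 by 4 -> R1=(0,4,0,0) value=4
Op 3: inc R3 by 1 -> R3=(0,0,0,1) value=1
Op 4: inc R2 by 4 -> R2=(0,0,8,0) value=8
Op 5: merge R0<->R2 -> R0=(0,0,8,0) R2=(0,0,8,0)
Op 6: inc R3 by 1 -> R3=(0,0,0,2) value=2
Op 7: inc R3 by 1 -> R3=(0,0,0,3) value=3
Op 8: inc R1 by 2 -> R1=(0,6,0,0) value=6
Op 9: inc R0 by 3 -> R0=(3,0,8,0) value=11
Op 10: merge R0<->R3 -> R0=(3,0,8,3) R3=(3,0,8,3)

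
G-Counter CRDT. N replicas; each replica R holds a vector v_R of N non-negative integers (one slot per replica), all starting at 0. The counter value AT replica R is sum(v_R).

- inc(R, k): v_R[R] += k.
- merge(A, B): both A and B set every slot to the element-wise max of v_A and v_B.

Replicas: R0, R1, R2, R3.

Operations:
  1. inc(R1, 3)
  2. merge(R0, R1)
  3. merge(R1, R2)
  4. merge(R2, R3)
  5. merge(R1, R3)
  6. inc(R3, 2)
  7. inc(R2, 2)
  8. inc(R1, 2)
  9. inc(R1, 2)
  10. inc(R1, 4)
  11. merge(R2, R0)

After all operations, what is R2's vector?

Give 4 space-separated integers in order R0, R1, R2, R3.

Op 1: inc R1 by 3 -> R1=(0,3,0,0) value=3
Op 2: merge R0<->R1 -> R0=(0,3,0,0) R1=(0,3,0,0)
Op 3: merge R1<->R2 -> R1=(0,3,0,0) R2=(0,3,0,0)
Op 4: merge R2<->R3 -> R2=(0,3,0,0) R3=(0,3,0,0)
Op 5: merge R1<->R3 -> R1=(0,3,0,0) R3=(0,3,0,0)
Op 6: inc R3 by 2 -> R3=(0,3,0,2) value=5
Op 7: inc R2 by 2 -> R2=(0,3,2,0) value=5
Op 8: inc R1 by 2 -> R1=(0,5,0,0) value=5
Op 9: inc R1 by 2 -> R1=(0,7,0,0) value=7
Op 10: inc R1 by 4 -> R1=(0,11,0,0) value=11
Op 11: merge R2<->R0 -> R2=(0,3,2,0) R0=(0,3,2,0)

Answer: 0 3 2 0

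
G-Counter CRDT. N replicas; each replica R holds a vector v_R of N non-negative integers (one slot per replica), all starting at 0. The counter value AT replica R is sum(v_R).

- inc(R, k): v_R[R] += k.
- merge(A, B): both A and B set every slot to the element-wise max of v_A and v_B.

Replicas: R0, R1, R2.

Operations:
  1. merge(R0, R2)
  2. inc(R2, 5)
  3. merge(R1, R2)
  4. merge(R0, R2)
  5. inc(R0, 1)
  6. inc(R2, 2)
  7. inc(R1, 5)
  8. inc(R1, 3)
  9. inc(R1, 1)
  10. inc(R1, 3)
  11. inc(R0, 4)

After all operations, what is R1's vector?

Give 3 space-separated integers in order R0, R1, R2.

Answer: 0 12 5

Derivation:
Op 1: merge R0<->R2 -> R0=(0,0,0) R2=(0,0,0)
Op 2: inc R2 by 5 -> R2=(0,0,5) value=5
Op 3: merge R1<->R2 -> R1=(0,0,5) R2=(0,0,5)
Op 4: merge R0<->R2 -> R0=(0,0,5) R2=(0,0,5)
Op 5: inc R0 by 1 -> R0=(1,0,5) value=6
Op 6: inc R2 by 2 -> R2=(0,0,7) value=7
Op 7: inc R1 by 5 -> R1=(0,5,5) value=10
Op 8: inc R1 by 3 -> R1=(0,8,5) value=13
Op 9: inc R1 by 1 -> R1=(0,9,5) value=14
Op 10: inc R1 by 3 -> R1=(0,12,5) value=17
Op 11: inc R0 by 4 -> R0=(5,0,5) value=10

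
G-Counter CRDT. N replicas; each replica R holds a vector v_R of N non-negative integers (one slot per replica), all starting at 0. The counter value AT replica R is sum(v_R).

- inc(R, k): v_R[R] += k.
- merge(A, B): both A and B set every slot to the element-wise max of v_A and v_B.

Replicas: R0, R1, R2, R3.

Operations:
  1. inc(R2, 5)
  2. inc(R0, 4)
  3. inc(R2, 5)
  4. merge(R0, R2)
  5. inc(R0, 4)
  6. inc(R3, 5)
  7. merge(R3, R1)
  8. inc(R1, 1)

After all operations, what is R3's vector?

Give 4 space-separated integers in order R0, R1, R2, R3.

Answer: 0 0 0 5

Derivation:
Op 1: inc R2 by 5 -> R2=(0,0,5,0) value=5
Op 2: inc R0 by 4 -> R0=(4,0,0,0) value=4
Op 3: inc R2 by 5 -> R2=(0,0,10,0) value=10
Op 4: merge R0<->R2 -> R0=(4,0,10,0) R2=(4,0,10,0)
Op 5: inc R0 by 4 -> R0=(8,0,10,0) value=18
Op 6: inc R3 by 5 -> R3=(0,0,0,5) value=5
Op 7: merge R3<->R1 -> R3=(0,0,0,5) R1=(0,0,0,5)
Op 8: inc R1 by 1 -> R1=(0,1,0,5) value=6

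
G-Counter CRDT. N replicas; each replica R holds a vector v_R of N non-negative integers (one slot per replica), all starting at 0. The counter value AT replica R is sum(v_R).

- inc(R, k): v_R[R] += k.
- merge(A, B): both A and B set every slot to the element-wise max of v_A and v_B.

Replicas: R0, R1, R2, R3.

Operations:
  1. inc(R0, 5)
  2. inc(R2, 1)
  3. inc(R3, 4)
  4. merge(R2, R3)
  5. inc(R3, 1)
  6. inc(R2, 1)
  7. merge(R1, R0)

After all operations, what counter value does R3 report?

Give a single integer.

Answer: 6

Derivation:
Op 1: inc R0 by 5 -> R0=(5,0,0,0) value=5
Op 2: inc R2 by 1 -> R2=(0,0,1,0) value=1
Op 3: inc R3 by 4 -> R3=(0,0,0,4) value=4
Op 4: merge R2<->R3 -> R2=(0,0,1,4) R3=(0,0,1,4)
Op 5: inc R3 by 1 -> R3=(0,0,1,5) value=6
Op 6: inc R2 by 1 -> R2=(0,0,2,4) value=6
Op 7: merge R1<->R0 -> R1=(5,0,0,0) R0=(5,0,0,0)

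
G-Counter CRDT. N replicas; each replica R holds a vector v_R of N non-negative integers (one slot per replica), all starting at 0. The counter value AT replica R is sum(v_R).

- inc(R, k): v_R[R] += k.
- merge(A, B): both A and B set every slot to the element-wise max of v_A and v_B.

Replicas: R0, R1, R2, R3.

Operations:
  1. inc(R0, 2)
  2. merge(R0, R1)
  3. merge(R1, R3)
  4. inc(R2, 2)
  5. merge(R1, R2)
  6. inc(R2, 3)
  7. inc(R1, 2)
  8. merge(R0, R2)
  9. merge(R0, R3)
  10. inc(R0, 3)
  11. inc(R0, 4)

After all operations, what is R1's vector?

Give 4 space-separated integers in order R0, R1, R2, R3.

Op 1: inc R0 by 2 -> R0=(2,0,0,0) value=2
Op 2: merge R0<->R1 -> R0=(2,0,0,0) R1=(2,0,0,0)
Op 3: merge R1<->R3 -> R1=(2,0,0,0) R3=(2,0,0,0)
Op 4: inc R2 by 2 -> R2=(0,0,2,0) value=2
Op 5: merge R1<->R2 -> R1=(2,0,2,0) R2=(2,0,2,0)
Op 6: inc R2 by 3 -> R2=(2,0,5,0) value=7
Op 7: inc R1 by 2 -> R1=(2,2,2,0) value=6
Op 8: merge R0<->R2 -> R0=(2,0,5,0) R2=(2,0,5,0)
Op 9: merge R0<->R3 -> R0=(2,0,5,0) R3=(2,0,5,0)
Op 10: inc R0 by 3 -> R0=(5,0,5,0) value=10
Op 11: inc R0 by 4 -> R0=(9,0,5,0) value=14

Answer: 2 2 2 0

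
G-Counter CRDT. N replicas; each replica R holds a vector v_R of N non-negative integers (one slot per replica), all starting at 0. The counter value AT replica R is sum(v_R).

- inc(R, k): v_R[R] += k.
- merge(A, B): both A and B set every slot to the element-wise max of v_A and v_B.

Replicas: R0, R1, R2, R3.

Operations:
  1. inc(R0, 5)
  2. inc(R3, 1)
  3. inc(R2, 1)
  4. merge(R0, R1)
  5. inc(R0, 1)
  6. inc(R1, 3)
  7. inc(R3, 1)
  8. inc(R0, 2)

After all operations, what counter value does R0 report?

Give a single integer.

Answer: 8

Derivation:
Op 1: inc R0 by 5 -> R0=(5,0,0,0) value=5
Op 2: inc R3 by 1 -> R3=(0,0,0,1) value=1
Op 3: inc R2 by 1 -> R2=(0,0,1,0) value=1
Op 4: merge R0<->R1 -> R0=(5,0,0,0) R1=(5,0,0,0)
Op 5: inc R0 by 1 -> R0=(6,0,0,0) value=6
Op 6: inc R1 by 3 -> R1=(5,3,0,0) value=8
Op 7: inc R3 by 1 -> R3=(0,0,0,2) value=2
Op 8: inc R0 by 2 -> R0=(8,0,0,0) value=8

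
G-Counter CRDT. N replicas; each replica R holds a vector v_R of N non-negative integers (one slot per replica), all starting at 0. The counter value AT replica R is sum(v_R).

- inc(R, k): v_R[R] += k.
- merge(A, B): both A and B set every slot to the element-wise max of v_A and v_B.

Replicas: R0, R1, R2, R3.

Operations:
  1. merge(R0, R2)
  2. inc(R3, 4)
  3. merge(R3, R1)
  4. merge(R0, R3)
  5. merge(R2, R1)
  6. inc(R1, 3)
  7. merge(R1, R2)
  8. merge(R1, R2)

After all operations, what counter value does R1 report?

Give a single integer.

Answer: 7

Derivation:
Op 1: merge R0<->R2 -> R0=(0,0,0,0) R2=(0,0,0,0)
Op 2: inc R3 by 4 -> R3=(0,0,0,4) value=4
Op 3: merge R3<->R1 -> R3=(0,0,0,4) R1=(0,0,0,4)
Op 4: merge R0<->R3 -> R0=(0,0,0,4) R3=(0,0,0,4)
Op 5: merge R2<->R1 -> R2=(0,0,0,4) R1=(0,0,0,4)
Op 6: inc R1 by 3 -> R1=(0,3,0,4) value=7
Op 7: merge R1<->R2 -> R1=(0,3,0,4) R2=(0,3,0,4)
Op 8: merge R1<->R2 -> R1=(0,3,0,4) R2=(0,3,0,4)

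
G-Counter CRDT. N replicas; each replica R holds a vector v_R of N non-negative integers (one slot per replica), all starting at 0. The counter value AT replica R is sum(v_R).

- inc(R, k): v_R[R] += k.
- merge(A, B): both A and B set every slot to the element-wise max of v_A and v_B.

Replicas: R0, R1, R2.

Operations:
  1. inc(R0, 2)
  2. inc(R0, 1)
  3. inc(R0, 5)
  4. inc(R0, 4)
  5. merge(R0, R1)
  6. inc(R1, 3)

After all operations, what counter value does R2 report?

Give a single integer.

Op 1: inc R0 by 2 -> R0=(2,0,0) value=2
Op 2: inc R0 by 1 -> R0=(3,0,0) value=3
Op 3: inc R0 by 5 -> R0=(8,0,0) value=8
Op 4: inc R0 by 4 -> R0=(12,0,0) value=12
Op 5: merge R0<->R1 -> R0=(12,0,0) R1=(12,0,0)
Op 6: inc R1 by 3 -> R1=(12,3,0) value=15

Answer: 0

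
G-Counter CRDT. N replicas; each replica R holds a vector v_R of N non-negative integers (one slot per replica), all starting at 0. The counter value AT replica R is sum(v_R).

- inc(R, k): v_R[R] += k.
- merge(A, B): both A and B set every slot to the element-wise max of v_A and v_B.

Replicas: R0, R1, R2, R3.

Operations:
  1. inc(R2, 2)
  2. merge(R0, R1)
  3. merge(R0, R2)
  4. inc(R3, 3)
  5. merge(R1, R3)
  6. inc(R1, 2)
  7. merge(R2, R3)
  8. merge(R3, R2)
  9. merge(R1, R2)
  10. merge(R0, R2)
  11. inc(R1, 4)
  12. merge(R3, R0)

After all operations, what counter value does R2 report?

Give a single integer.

Op 1: inc R2 by 2 -> R2=(0,0,2,0) value=2
Op 2: merge R0<->R1 -> R0=(0,0,0,0) R1=(0,0,0,0)
Op 3: merge R0<->R2 -> R0=(0,0,2,0) R2=(0,0,2,0)
Op 4: inc R3 by 3 -> R3=(0,0,0,3) value=3
Op 5: merge R1<->R3 -> R1=(0,0,0,3) R3=(0,0,0,3)
Op 6: inc R1 by 2 -> R1=(0,2,0,3) value=5
Op 7: merge R2<->R3 -> R2=(0,0,2,3) R3=(0,0,2,3)
Op 8: merge R3<->R2 -> R3=(0,0,2,3) R2=(0,0,2,3)
Op 9: merge R1<->R2 -> R1=(0,2,2,3) R2=(0,2,2,3)
Op 10: merge R0<->R2 -> R0=(0,2,2,3) R2=(0,2,2,3)
Op 11: inc R1 by 4 -> R1=(0,6,2,3) value=11
Op 12: merge R3<->R0 -> R3=(0,2,2,3) R0=(0,2,2,3)

Answer: 7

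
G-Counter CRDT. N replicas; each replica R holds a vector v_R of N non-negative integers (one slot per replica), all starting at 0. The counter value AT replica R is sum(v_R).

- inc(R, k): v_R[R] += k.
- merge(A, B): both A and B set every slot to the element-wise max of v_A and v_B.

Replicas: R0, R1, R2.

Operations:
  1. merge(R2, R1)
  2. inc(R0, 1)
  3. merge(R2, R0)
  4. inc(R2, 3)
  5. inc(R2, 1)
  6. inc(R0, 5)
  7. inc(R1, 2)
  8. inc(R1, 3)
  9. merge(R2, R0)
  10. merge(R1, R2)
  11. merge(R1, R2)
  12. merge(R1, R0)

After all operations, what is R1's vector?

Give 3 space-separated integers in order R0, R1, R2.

Answer: 6 5 4

Derivation:
Op 1: merge R2<->R1 -> R2=(0,0,0) R1=(0,0,0)
Op 2: inc R0 by 1 -> R0=(1,0,0) value=1
Op 3: merge R2<->R0 -> R2=(1,0,0) R0=(1,0,0)
Op 4: inc R2 by 3 -> R2=(1,0,3) value=4
Op 5: inc R2 by 1 -> R2=(1,0,4) value=5
Op 6: inc R0 by 5 -> R0=(6,0,0) value=6
Op 7: inc R1 by 2 -> R1=(0,2,0) value=2
Op 8: inc R1 by 3 -> R1=(0,5,0) value=5
Op 9: merge R2<->R0 -> R2=(6,0,4) R0=(6,0,4)
Op 10: merge R1<->R2 -> R1=(6,5,4) R2=(6,5,4)
Op 11: merge R1<->R2 -> R1=(6,5,4) R2=(6,5,4)
Op 12: merge R1<->R0 -> R1=(6,5,4) R0=(6,5,4)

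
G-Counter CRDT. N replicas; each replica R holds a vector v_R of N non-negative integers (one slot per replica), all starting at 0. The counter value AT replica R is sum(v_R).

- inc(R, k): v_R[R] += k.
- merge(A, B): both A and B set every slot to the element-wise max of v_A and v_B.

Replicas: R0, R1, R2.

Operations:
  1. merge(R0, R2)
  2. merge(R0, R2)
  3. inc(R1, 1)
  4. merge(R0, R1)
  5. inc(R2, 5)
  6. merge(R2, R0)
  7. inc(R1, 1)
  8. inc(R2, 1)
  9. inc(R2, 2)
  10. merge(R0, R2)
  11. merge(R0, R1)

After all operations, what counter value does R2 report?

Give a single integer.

Op 1: merge R0<->R2 -> R0=(0,0,0) R2=(0,0,0)
Op 2: merge R0<->R2 -> R0=(0,0,0) R2=(0,0,0)
Op 3: inc R1 by 1 -> R1=(0,1,0) value=1
Op 4: merge R0<->R1 -> R0=(0,1,0) R1=(0,1,0)
Op 5: inc R2 by 5 -> R2=(0,0,5) value=5
Op 6: merge R2<->R0 -> R2=(0,1,5) R0=(0,1,5)
Op 7: inc R1 by 1 -> R1=(0,2,0) value=2
Op 8: inc R2 by 1 -> R2=(0,1,6) value=7
Op 9: inc R2 by 2 -> R2=(0,1,8) value=9
Op 10: merge R0<->R2 -> R0=(0,1,8) R2=(0,1,8)
Op 11: merge R0<->R1 -> R0=(0,2,8) R1=(0,2,8)

Answer: 9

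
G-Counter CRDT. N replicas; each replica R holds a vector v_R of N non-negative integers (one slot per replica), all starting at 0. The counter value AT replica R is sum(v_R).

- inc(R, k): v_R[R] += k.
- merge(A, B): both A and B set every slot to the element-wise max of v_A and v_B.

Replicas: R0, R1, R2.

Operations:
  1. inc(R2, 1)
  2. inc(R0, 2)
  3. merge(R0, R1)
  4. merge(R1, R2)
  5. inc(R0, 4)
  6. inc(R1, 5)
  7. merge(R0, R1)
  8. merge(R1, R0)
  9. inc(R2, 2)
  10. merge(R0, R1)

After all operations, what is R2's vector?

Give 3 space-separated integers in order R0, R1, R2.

Op 1: inc R2 by 1 -> R2=(0,0,1) value=1
Op 2: inc R0 by 2 -> R0=(2,0,0) value=2
Op 3: merge R0<->R1 -> R0=(2,0,0) R1=(2,0,0)
Op 4: merge R1<->R2 -> R1=(2,0,1) R2=(2,0,1)
Op 5: inc R0 by 4 -> R0=(6,0,0) value=6
Op 6: inc R1 by 5 -> R1=(2,5,1) value=8
Op 7: merge R0<->R1 -> R0=(6,5,1) R1=(6,5,1)
Op 8: merge R1<->R0 -> R1=(6,5,1) R0=(6,5,1)
Op 9: inc R2 by 2 -> R2=(2,0,3) value=5
Op 10: merge R0<->R1 -> R0=(6,5,1) R1=(6,5,1)

Answer: 2 0 3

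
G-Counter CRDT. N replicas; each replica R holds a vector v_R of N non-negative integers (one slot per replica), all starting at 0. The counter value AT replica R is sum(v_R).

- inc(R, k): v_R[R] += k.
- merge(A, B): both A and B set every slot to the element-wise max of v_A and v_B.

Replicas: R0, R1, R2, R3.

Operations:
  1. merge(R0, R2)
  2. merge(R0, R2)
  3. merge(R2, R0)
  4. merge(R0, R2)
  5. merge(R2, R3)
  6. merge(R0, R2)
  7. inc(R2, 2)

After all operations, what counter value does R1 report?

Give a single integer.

Op 1: merge R0<->R2 -> R0=(0,0,0,0) R2=(0,0,0,0)
Op 2: merge R0<->R2 -> R0=(0,0,0,0) R2=(0,0,0,0)
Op 3: merge R2<->R0 -> R2=(0,0,0,0) R0=(0,0,0,0)
Op 4: merge R0<->R2 -> R0=(0,0,0,0) R2=(0,0,0,0)
Op 5: merge R2<->R3 -> R2=(0,0,0,0) R3=(0,0,0,0)
Op 6: merge R0<->R2 -> R0=(0,0,0,0) R2=(0,0,0,0)
Op 7: inc R2 by 2 -> R2=(0,0,2,0) value=2

Answer: 0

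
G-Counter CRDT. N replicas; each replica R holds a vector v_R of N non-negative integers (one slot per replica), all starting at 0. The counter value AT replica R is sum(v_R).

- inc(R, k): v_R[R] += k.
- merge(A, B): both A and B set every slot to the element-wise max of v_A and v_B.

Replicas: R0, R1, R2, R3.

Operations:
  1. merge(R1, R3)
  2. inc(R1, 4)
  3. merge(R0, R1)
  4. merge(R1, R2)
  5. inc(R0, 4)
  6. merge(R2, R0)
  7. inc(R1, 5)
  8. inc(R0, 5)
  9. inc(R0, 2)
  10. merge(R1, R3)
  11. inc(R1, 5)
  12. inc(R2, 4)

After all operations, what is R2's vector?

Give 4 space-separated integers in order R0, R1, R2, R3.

Answer: 4 4 4 0

Derivation:
Op 1: merge R1<->R3 -> R1=(0,0,0,0) R3=(0,0,0,0)
Op 2: inc R1 by 4 -> R1=(0,4,0,0) value=4
Op 3: merge R0<->R1 -> R0=(0,4,0,0) R1=(0,4,0,0)
Op 4: merge R1<->R2 -> R1=(0,4,0,0) R2=(0,4,0,0)
Op 5: inc R0 by 4 -> R0=(4,4,0,0) value=8
Op 6: merge R2<->R0 -> R2=(4,4,0,0) R0=(4,4,0,0)
Op 7: inc R1 by 5 -> R1=(0,9,0,0) value=9
Op 8: inc R0 by 5 -> R0=(9,4,0,0) value=13
Op 9: inc R0 by 2 -> R0=(11,4,0,0) value=15
Op 10: merge R1<->R3 -> R1=(0,9,0,0) R3=(0,9,0,0)
Op 11: inc R1 by 5 -> R1=(0,14,0,0) value=14
Op 12: inc R2 by 4 -> R2=(4,4,4,0) value=12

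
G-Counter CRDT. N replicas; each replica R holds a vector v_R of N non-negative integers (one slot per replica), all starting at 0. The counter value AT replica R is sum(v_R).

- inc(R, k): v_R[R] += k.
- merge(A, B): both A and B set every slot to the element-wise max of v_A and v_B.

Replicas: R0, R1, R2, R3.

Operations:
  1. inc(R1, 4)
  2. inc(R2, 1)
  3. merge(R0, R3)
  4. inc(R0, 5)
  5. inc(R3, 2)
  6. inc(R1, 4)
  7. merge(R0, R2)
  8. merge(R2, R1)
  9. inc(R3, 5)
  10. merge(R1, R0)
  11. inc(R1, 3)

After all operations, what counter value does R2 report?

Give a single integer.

Answer: 14

Derivation:
Op 1: inc R1 by 4 -> R1=(0,4,0,0) value=4
Op 2: inc R2 by 1 -> R2=(0,0,1,0) value=1
Op 3: merge R0<->R3 -> R0=(0,0,0,0) R3=(0,0,0,0)
Op 4: inc R0 by 5 -> R0=(5,0,0,0) value=5
Op 5: inc R3 by 2 -> R3=(0,0,0,2) value=2
Op 6: inc R1 by 4 -> R1=(0,8,0,0) value=8
Op 7: merge R0<->R2 -> R0=(5,0,1,0) R2=(5,0,1,0)
Op 8: merge R2<->R1 -> R2=(5,8,1,0) R1=(5,8,1,0)
Op 9: inc R3 by 5 -> R3=(0,0,0,7) value=7
Op 10: merge R1<->R0 -> R1=(5,8,1,0) R0=(5,8,1,0)
Op 11: inc R1 by 3 -> R1=(5,11,1,0) value=17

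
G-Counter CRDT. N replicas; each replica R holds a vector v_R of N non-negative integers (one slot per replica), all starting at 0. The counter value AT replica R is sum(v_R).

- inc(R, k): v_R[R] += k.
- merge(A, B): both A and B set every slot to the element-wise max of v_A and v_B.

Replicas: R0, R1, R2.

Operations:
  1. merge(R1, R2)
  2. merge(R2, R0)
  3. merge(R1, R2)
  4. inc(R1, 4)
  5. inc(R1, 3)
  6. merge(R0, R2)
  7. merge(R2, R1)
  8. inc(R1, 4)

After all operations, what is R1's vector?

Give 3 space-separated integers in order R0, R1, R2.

Answer: 0 11 0

Derivation:
Op 1: merge R1<->R2 -> R1=(0,0,0) R2=(0,0,0)
Op 2: merge R2<->R0 -> R2=(0,0,0) R0=(0,0,0)
Op 3: merge R1<->R2 -> R1=(0,0,0) R2=(0,0,0)
Op 4: inc R1 by 4 -> R1=(0,4,0) value=4
Op 5: inc R1 by 3 -> R1=(0,7,0) value=7
Op 6: merge R0<->R2 -> R0=(0,0,0) R2=(0,0,0)
Op 7: merge R2<->R1 -> R2=(0,7,0) R1=(0,7,0)
Op 8: inc R1 by 4 -> R1=(0,11,0) value=11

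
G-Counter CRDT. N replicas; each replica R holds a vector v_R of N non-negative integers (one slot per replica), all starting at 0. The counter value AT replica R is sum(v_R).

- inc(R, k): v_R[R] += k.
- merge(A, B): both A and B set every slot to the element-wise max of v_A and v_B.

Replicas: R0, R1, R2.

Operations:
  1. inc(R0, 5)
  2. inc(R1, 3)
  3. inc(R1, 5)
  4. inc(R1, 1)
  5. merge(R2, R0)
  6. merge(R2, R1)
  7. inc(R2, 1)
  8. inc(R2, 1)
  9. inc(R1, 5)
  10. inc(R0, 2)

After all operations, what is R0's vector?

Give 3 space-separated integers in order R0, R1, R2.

Op 1: inc R0 by 5 -> R0=(5,0,0) value=5
Op 2: inc R1 by 3 -> R1=(0,3,0) value=3
Op 3: inc R1 by 5 -> R1=(0,8,0) value=8
Op 4: inc R1 by 1 -> R1=(0,9,0) value=9
Op 5: merge R2<->R0 -> R2=(5,0,0) R0=(5,0,0)
Op 6: merge R2<->R1 -> R2=(5,9,0) R1=(5,9,0)
Op 7: inc R2 by 1 -> R2=(5,9,1) value=15
Op 8: inc R2 by 1 -> R2=(5,9,2) value=16
Op 9: inc R1 by 5 -> R1=(5,14,0) value=19
Op 10: inc R0 by 2 -> R0=(7,0,0) value=7

Answer: 7 0 0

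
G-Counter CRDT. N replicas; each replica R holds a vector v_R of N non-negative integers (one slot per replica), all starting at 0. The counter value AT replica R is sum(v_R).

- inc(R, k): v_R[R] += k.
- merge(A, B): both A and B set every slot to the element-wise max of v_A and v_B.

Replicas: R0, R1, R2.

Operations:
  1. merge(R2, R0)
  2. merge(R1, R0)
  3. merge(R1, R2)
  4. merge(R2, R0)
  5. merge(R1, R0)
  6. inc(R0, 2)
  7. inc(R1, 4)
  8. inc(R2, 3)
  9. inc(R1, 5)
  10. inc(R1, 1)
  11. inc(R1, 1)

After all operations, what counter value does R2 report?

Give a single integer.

Answer: 3

Derivation:
Op 1: merge R2<->R0 -> R2=(0,0,0) R0=(0,0,0)
Op 2: merge R1<->R0 -> R1=(0,0,0) R0=(0,0,0)
Op 3: merge R1<->R2 -> R1=(0,0,0) R2=(0,0,0)
Op 4: merge R2<->R0 -> R2=(0,0,0) R0=(0,0,0)
Op 5: merge R1<->R0 -> R1=(0,0,0) R0=(0,0,0)
Op 6: inc R0 by 2 -> R0=(2,0,0) value=2
Op 7: inc R1 by 4 -> R1=(0,4,0) value=4
Op 8: inc R2 by 3 -> R2=(0,0,3) value=3
Op 9: inc R1 by 5 -> R1=(0,9,0) value=9
Op 10: inc R1 by 1 -> R1=(0,10,0) value=10
Op 11: inc R1 by 1 -> R1=(0,11,0) value=11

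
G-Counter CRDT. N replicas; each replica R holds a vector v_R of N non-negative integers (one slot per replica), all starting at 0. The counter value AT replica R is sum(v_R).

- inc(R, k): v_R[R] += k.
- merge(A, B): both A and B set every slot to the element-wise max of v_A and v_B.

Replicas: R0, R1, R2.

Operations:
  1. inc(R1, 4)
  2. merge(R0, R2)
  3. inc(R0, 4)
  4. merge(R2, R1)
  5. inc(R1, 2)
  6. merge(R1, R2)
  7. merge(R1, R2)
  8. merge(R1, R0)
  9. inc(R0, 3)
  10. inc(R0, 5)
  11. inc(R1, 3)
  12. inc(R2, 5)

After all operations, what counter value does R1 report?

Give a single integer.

Answer: 13

Derivation:
Op 1: inc R1 by 4 -> R1=(0,4,0) value=4
Op 2: merge R0<->R2 -> R0=(0,0,0) R2=(0,0,0)
Op 3: inc R0 by 4 -> R0=(4,0,0) value=4
Op 4: merge R2<->R1 -> R2=(0,4,0) R1=(0,4,0)
Op 5: inc R1 by 2 -> R1=(0,6,0) value=6
Op 6: merge R1<->R2 -> R1=(0,6,0) R2=(0,6,0)
Op 7: merge R1<->R2 -> R1=(0,6,0) R2=(0,6,0)
Op 8: merge R1<->R0 -> R1=(4,6,0) R0=(4,6,0)
Op 9: inc R0 by 3 -> R0=(7,6,0) value=13
Op 10: inc R0 by 5 -> R0=(12,6,0) value=18
Op 11: inc R1 by 3 -> R1=(4,9,0) value=13
Op 12: inc R2 by 5 -> R2=(0,6,5) value=11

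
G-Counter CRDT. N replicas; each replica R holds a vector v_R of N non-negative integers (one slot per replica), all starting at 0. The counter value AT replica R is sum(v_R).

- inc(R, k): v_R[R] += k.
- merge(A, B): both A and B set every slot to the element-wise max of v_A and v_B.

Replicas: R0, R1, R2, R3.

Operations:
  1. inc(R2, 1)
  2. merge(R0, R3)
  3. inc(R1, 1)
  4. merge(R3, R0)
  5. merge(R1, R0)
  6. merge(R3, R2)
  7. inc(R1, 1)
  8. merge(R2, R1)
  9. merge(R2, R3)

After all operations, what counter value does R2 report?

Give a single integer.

Answer: 3

Derivation:
Op 1: inc R2 by 1 -> R2=(0,0,1,0) value=1
Op 2: merge R0<->R3 -> R0=(0,0,0,0) R3=(0,0,0,0)
Op 3: inc R1 by 1 -> R1=(0,1,0,0) value=1
Op 4: merge R3<->R0 -> R3=(0,0,0,0) R0=(0,0,0,0)
Op 5: merge R1<->R0 -> R1=(0,1,0,0) R0=(0,1,0,0)
Op 6: merge R3<->R2 -> R3=(0,0,1,0) R2=(0,0,1,0)
Op 7: inc R1 by 1 -> R1=(0,2,0,0) value=2
Op 8: merge R2<->R1 -> R2=(0,2,1,0) R1=(0,2,1,0)
Op 9: merge R2<->R3 -> R2=(0,2,1,0) R3=(0,2,1,0)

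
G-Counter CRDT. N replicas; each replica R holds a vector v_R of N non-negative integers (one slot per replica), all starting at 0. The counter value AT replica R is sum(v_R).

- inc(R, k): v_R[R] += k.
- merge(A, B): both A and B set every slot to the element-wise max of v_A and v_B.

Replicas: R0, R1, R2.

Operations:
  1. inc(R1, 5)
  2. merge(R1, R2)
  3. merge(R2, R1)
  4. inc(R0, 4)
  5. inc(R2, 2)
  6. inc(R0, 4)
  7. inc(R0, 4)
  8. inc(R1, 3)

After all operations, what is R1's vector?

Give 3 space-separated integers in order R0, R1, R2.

Answer: 0 8 0

Derivation:
Op 1: inc R1 by 5 -> R1=(0,5,0) value=5
Op 2: merge R1<->R2 -> R1=(0,5,0) R2=(0,5,0)
Op 3: merge R2<->R1 -> R2=(0,5,0) R1=(0,5,0)
Op 4: inc R0 by 4 -> R0=(4,0,0) value=4
Op 5: inc R2 by 2 -> R2=(0,5,2) value=7
Op 6: inc R0 by 4 -> R0=(8,0,0) value=8
Op 7: inc R0 by 4 -> R0=(12,0,0) value=12
Op 8: inc R1 by 3 -> R1=(0,8,0) value=8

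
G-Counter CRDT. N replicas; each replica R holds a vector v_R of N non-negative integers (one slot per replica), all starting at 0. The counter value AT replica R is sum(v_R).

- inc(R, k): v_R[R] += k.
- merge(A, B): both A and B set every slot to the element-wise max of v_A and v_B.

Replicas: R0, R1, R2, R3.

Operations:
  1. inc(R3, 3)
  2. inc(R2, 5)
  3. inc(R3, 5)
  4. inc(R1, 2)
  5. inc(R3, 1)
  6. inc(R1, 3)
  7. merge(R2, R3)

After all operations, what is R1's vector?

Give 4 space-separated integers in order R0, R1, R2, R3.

Op 1: inc R3 by 3 -> R3=(0,0,0,3) value=3
Op 2: inc R2 by 5 -> R2=(0,0,5,0) value=5
Op 3: inc R3 by 5 -> R3=(0,0,0,8) value=8
Op 4: inc R1 by 2 -> R1=(0,2,0,0) value=2
Op 5: inc R3 by 1 -> R3=(0,0,0,9) value=9
Op 6: inc R1 by 3 -> R1=(0,5,0,0) value=5
Op 7: merge R2<->R3 -> R2=(0,0,5,9) R3=(0,0,5,9)

Answer: 0 5 0 0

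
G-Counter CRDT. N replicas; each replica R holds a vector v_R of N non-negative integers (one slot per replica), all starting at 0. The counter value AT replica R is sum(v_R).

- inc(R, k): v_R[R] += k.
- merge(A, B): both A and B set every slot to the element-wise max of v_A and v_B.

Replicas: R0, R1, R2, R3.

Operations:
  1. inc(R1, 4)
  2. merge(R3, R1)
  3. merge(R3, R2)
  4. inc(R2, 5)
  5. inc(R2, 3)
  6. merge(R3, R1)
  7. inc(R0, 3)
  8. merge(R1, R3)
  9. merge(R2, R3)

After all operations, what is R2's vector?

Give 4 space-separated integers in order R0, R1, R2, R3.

Op 1: inc R1 by 4 -> R1=(0,4,0,0) value=4
Op 2: merge R3<->R1 -> R3=(0,4,0,0) R1=(0,4,0,0)
Op 3: merge R3<->R2 -> R3=(0,4,0,0) R2=(0,4,0,0)
Op 4: inc R2 by 5 -> R2=(0,4,5,0) value=9
Op 5: inc R2 by 3 -> R2=(0,4,8,0) value=12
Op 6: merge R3<->R1 -> R3=(0,4,0,0) R1=(0,4,0,0)
Op 7: inc R0 by 3 -> R0=(3,0,0,0) value=3
Op 8: merge R1<->R3 -> R1=(0,4,0,0) R3=(0,4,0,0)
Op 9: merge R2<->R3 -> R2=(0,4,8,0) R3=(0,4,8,0)

Answer: 0 4 8 0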